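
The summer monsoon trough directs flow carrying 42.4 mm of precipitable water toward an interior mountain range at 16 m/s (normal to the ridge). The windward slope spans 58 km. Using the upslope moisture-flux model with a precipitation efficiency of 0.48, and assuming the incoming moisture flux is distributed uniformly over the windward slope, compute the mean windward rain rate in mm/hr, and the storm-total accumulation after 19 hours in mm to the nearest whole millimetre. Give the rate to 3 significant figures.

R ≈ 20.2 mm/hr; total ≈ 384 mm

Incoming column moisture flux per unit ridge length: F = V × PW = 16 × 42.4 = 678.4 mm·m/s.
Spread over the 58 km slope with efficiency ε = 0.48: R = ε·F/W = 0.48 × 678.4 / 58000 m = 5.614e-03 mm/s.
R = 5.614e-03 × 3600 = 20.2 mm/hr.
Over 19 h: total = 20.2 × 19 = 383.8 ≈ 384 mm.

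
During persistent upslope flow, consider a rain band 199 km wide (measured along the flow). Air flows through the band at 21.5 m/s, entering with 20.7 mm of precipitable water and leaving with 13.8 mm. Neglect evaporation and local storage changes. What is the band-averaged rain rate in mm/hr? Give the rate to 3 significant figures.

R ≈ 2.68 mm/hr

Column moisture flux per unit crosswind length is F = V × PW.
Inflow: F_in = 21.5 × 20.7 = 445.05 mm·m/s
Outflow: F_out = 21.5 × 13.8 = 296.7 mm·m/s
Steady-state rate R = (F_in − F_out)/L = (445.05 − 296.7) / 199000 m = 7.455e-04 mm/s.
R = 7.455e-04 × 3600 = 2.68 mm/hr.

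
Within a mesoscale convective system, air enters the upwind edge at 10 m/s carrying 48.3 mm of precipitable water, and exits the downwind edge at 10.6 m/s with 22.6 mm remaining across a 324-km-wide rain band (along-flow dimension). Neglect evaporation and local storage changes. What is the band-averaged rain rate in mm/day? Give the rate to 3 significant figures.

R ≈ 64.9 mm/day

Column moisture flux per unit crosswind length is F = V × PW.
Inflow: F_in = 10 × 48.3 = 483 mm·m/s
Outflow: F_out = 10.6 × 22.6 = 239.56 mm·m/s
Steady-state rate R = (F_in − F_out)/L = (483 − 239.56) / 324000 m = 7.514e-04 mm/s.
R = 7.514e-04 × 3600 × 24 = 64.9 mm/day.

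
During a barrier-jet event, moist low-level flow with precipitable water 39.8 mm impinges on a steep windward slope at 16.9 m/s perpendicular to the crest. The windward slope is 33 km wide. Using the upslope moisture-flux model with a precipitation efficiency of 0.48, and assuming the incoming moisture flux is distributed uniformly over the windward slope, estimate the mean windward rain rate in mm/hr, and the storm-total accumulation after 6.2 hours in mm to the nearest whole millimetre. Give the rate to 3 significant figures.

Incoming column moisture flux per unit ridge length: F = V × PW = 16.9 × 39.8 = 672.62 mm·m/s.
Spread over the 33 km slope with efficiency ε = 0.48: R = ε·F/W = 0.48 × 672.62 / 33000 m = 9.784e-03 mm/s.
R = 9.784e-03 × 3600 = 35.2 mm/hr.
Over 6.2 h: total = 35.2 × 6.2 = 218.24 ≈ 218 mm.

R ≈ 35.2 mm/hr; total ≈ 218 mm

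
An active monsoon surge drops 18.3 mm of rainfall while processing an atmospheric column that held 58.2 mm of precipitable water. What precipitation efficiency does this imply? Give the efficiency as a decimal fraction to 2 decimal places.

ε = rainfall / PW = 18.3 / 58.2 = 0.31.

ε ≈ 0.31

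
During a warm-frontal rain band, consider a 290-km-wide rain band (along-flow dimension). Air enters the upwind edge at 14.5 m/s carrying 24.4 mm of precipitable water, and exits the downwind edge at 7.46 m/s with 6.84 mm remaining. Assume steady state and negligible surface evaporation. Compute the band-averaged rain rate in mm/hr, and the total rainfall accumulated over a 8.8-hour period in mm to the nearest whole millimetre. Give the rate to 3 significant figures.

R ≈ 3.76 mm/hr; total ≈ 33 mm

Column moisture flux per unit crosswind length is F = V × PW.
Inflow: F_in = 14.5 × 24.4 = 353.8 mm·m/s
Outflow: F_out = 7.46 × 6.84 = 51.0264 mm·m/s
Steady-state rate R = (F_in − F_out)/L = (353.8 − 51.0264) / 290000 m = 1.044e-03 mm/s.
R = 1.044e-03 × 3600 = 3.76 mm/hr.
Over 8.8 h: total = 3.76 × 8.8 = 33.088 ≈ 33 mm.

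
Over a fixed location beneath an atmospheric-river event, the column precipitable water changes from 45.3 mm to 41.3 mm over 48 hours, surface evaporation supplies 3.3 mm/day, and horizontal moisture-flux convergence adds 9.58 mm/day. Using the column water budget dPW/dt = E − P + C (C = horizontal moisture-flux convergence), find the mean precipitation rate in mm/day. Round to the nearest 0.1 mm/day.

P ≈ 14.9 mm/day

dPW/dt = (41.3 − 45.3) mm / (48/24 day) = -2.000 mm/day.
P = E + C − dPW/dt = 3.3 + (9.58) − (-2.000) = 14.9 mm/day.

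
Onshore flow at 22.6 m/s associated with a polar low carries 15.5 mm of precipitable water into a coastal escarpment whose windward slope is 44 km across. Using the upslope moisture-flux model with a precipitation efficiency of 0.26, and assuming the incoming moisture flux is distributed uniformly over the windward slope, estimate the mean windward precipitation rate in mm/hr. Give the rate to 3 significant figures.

R ≈ 7.45 mm/hr

Incoming column moisture flux per unit ridge length: F = V × PW = 22.6 × 15.5 = 350.3 mm·m/s.
Spread over the 44 km slope with efficiency ε = 0.26: R = ε·F/W = 0.26 × 350.3 / 44000 m = 2.070e-03 mm/s.
R = 2.070e-03 × 3600 = 7.45 mm/hr.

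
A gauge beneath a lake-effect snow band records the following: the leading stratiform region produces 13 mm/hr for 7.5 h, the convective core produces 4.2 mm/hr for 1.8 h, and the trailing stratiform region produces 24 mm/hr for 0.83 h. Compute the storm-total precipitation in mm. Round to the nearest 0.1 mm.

total ≈ 125.0 mm

Total = Σ Rᵢ Δtᵢ = 13 × 7.5 + 4.2 × 1.8 + 24 × 0.83
      = 97.5 + 7.56 + 19.92 = 125.0 mm.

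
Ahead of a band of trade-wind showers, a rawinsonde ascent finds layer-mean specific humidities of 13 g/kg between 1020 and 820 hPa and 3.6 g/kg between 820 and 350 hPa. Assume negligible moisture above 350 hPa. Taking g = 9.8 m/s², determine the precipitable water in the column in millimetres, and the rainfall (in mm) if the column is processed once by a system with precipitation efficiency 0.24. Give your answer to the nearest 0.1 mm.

PW ≈ 43.8 mm; rainfall ≈ 10.5 mm

Precipitable water is the column-integrated vapour mass per unit area: PW = (1/g) Σ q̄ Δp, with q in kg/kg and Δp in Pa (1 kg/m² of water = 1 mm).
Layer 1020–820 hPa: Δp = 200 hPa = 20000 Pa, q̄ = 0.013 kg/kg → 0.013 × 20000 / 9.8 = 26.53 mm
Layer 820–350 hPa: Δp = 470 hPa = 47000 Pa, q̄ = 0.0036 kg/kg → 0.0036 × 47000 / 9.8 = 17.27 mm
PW = 26.53 + 17.27 = 43.80 ≈ 43.8 mm.
Rainfall = ε × PW = 0.24 × 43.8 = 10.5 mm.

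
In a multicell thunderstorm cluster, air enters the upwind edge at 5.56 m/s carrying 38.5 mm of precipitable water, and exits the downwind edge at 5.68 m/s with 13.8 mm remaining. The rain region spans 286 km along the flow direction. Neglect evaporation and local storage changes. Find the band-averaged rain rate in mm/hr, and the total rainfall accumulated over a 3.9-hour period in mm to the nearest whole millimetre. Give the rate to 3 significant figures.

Column moisture flux per unit crosswind length is F = V × PW.
Inflow: F_in = 5.56 × 38.5 = 214.06 mm·m/s
Outflow: F_out = 5.68 × 13.8 = 78.384 mm·m/s
Steady-state rate R = (F_in − F_out)/L = (214.06 − 78.384) / 286000 m = 4.744e-04 mm/s.
R = 4.744e-04 × 3600 = 1.71 mm/hr.
Over 3.9 h: total = 1.71 × 3.9 = 6.669 ≈ 7 mm.

R ≈ 1.71 mm/hr; total ≈ 7 mm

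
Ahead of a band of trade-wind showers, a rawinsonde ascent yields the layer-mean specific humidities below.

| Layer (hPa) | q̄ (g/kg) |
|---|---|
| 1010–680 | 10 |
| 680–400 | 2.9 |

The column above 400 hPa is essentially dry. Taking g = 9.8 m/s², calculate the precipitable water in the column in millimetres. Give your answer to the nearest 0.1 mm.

Precipitable water is the column-integrated vapour mass per unit area: PW = (1/g) Σ q̄ Δp, with q in kg/kg and Δp in Pa (1 kg/m² of water = 1 mm).
Layer 1010–680 hPa: Δp = 330 hPa = 33000 Pa, q̄ = 0.01 kg/kg → 0.01 × 33000 / 9.8 = 33.67 mm
Layer 680–400 hPa: Δp = 280 hPa = 28000 Pa, q̄ = 0.0029 kg/kg → 0.0029 × 28000 / 9.8 = 8.29 mm
PW = 33.67 + 8.29 = 41.96 ≈ 42.0 mm.

PW ≈ 42.0 mm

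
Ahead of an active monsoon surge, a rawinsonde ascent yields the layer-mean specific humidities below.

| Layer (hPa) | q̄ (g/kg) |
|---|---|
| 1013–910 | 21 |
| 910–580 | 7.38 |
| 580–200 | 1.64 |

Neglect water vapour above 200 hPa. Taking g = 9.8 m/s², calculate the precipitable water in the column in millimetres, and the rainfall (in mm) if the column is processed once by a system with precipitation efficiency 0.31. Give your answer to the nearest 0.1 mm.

Precipitable water is the column-integrated vapour mass per unit area: PW = (1/g) Σ q̄ Δp, with q in kg/kg and Δp in Pa (1 kg/m² of water = 1 mm).
Layer 1013–910 hPa: Δp = 103 hPa = 10300 Pa, q̄ = 0.021 kg/kg → 0.021 × 10300 / 9.8 = 22.07 mm
Layer 910–580 hPa: Δp = 330 hPa = 33000 Pa, q̄ = 0.00738 kg/kg → 0.00738 × 33000 / 9.8 = 24.85 mm
Layer 580–200 hPa: Δp = 380 hPa = 38000 Pa, q̄ = 0.00164 kg/kg → 0.00164 × 38000 / 9.8 = 6.36 mm
PW = 22.07 + 24.85 + 6.36 = 53.28 ≈ 53.3 mm.
Rainfall = ε × PW = 0.31 × 53.3 = 16.5 mm.

PW ≈ 53.3 mm; rainfall ≈ 16.5 mm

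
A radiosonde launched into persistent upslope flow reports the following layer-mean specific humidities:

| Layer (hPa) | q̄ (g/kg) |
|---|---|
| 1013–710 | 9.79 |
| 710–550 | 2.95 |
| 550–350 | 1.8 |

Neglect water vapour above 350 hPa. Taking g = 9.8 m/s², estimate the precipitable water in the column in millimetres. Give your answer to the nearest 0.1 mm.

PW ≈ 38.8 mm

Precipitable water is the column-integrated vapour mass per unit area: PW = (1/g) Σ q̄ Δp, with q in kg/kg and Δp in Pa (1 kg/m² of water = 1 mm).
Layer 1013–710 hPa: Δp = 303 hPa = 30300 Pa, q̄ = 0.00979 kg/kg → 0.00979 × 30300 / 9.8 = 30.27 mm
Layer 710–550 hPa: Δp = 160 hPa = 16000 Pa, q̄ = 0.00295 kg/kg → 0.00295 × 16000 / 9.8 = 4.82 mm
Layer 550–350 hPa: Δp = 200 hPa = 20000 Pa, q̄ = 0.0018 kg/kg → 0.0018 × 20000 / 9.8 = 3.67 mm
PW = 30.27 + 4.82 + 3.67 = 38.76 ≈ 38.8 mm.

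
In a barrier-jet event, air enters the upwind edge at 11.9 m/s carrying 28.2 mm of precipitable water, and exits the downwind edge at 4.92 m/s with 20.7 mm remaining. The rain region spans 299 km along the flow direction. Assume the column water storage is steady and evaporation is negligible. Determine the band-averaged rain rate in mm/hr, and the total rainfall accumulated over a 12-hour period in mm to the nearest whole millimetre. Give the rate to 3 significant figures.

R ≈ 2.81 mm/hr; total ≈ 34 mm

Column moisture flux per unit crosswind length is F = V × PW.
Inflow: F_in = 11.9 × 28.2 = 335.58 mm·m/s
Outflow: F_out = 4.92 × 20.7 = 101.844 mm·m/s
Steady-state rate R = (F_in − F_out)/L = (335.58 − 101.844) / 299000 m = 7.817e-04 mm/s.
R = 7.817e-04 × 3600 = 2.81 mm/hr.
Over 12 h: total = 2.81 × 12 = 33.72 ≈ 34 mm.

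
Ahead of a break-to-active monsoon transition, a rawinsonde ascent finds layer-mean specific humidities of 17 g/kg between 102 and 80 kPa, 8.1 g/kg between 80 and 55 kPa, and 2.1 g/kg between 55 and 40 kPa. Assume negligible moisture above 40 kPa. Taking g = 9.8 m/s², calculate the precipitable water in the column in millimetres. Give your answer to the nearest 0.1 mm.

PW ≈ 62.0 mm

Precipitable water is the column-integrated vapour mass per unit area: PW = (1/g) Σ q̄ Δp, with q in kg/kg and Δp in Pa (1 kg/m² of water = 1 mm).
Layer 102–80 kPa: Δp = 220 hPa = 22000 Pa, q̄ = 0.017 kg/kg → 0.017 × 22000 / 9.8 = 38.16 mm
Layer 80–55 kPa: Δp = 250 hPa = 25000 Pa, q̄ = 0.0081 kg/kg → 0.0081 × 25000 / 9.8 = 20.66 mm
Layer 55–40 kPa: Δp = 150 hPa = 15000 Pa, q̄ = 0.0021 kg/kg → 0.0021 × 15000 / 9.8 = 3.21 mm
PW = 38.16 + 20.66 + 3.21 = 62.03 ≈ 62.0 mm.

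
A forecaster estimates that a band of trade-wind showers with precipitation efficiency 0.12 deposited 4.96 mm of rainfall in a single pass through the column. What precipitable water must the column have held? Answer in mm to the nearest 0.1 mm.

PW ≈ 41.3 mm

PW = rainfall / ε = 4.96 / 0.12 = 41.3 mm.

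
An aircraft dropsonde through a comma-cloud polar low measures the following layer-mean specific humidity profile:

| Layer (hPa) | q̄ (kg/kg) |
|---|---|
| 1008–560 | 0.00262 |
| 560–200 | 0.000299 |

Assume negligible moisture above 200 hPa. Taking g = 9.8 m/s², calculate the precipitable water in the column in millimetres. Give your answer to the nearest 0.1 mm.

PW ≈ 13.1 mm

Precipitable water is the column-integrated vapour mass per unit area: PW = (1/g) Σ q̄ Δp, with q in kg/kg and Δp in Pa (1 kg/m² of water = 1 mm).
Layer 1008–560 hPa: Δp = 448 hPa = 44800 Pa, q̄ = 0.00262 kg/kg → 0.00262 × 44800 / 9.8 = 11.98 mm
Layer 560–200 hPa: Δp = 360 hPa = 36000 Pa, q̄ = 0.000299 kg/kg → 0.000299 × 36000 / 9.8 = 1.10 mm
PW = 11.98 + 1.10 = 13.08 ≈ 13.1 mm.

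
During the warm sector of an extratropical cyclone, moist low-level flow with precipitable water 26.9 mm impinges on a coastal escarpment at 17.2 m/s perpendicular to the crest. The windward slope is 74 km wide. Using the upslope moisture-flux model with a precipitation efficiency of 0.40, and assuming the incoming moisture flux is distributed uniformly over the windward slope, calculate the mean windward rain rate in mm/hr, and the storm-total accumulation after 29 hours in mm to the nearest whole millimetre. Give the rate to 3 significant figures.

Incoming column moisture flux per unit ridge length: F = V × PW = 17.2 × 26.9 = 462.68 mm·m/s.
Spread over the 74 km slope with efficiency ε = 0.40: R = ε·F/W = 0.40 × 462.68 / 74000 m = 2.501e-03 mm/s.
R = 2.501e-03 × 3600 = 9.00 mm/hr.
Over 29 h: total = 9.00 × 29 = 261 mm.

R ≈ 9.00 mm/hr; total ≈ 261 mm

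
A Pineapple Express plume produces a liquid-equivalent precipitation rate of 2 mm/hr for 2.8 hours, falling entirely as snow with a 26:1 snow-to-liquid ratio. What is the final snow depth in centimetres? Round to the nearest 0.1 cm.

snow depth ≈ 14.6 cm

Liquid-equivalent depth = 2 × 2.8 = 5.6 mm.
Snow depth = 5.6 mm × 26 = 145.6 mm = 14.6 cm.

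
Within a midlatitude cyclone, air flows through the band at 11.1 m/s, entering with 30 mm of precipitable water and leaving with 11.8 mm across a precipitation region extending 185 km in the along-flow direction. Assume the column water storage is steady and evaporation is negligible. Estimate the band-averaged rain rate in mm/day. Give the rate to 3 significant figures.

Column moisture flux per unit crosswind length is F = V × PW.
Inflow: F_in = 11.1 × 30 = 333 mm·m/s
Outflow: F_out = 11.1 × 11.8 = 130.98 mm·m/s
Steady-state rate R = (F_in − F_out)/L = (333 − 130.98) / 185000 m = 1.092e-03 mm/s.
R = 1.092e-03 × 3600 × 24 = 94.3 mm/day.

R ≈ 94.3 mm/day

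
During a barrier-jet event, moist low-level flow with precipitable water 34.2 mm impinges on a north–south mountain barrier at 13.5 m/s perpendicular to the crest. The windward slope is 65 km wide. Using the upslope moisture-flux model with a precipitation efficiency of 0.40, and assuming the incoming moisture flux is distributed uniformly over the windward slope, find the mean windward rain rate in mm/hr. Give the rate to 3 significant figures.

R ≈ 10.2 mm/hr

Incoming column moisture flux per unit ridge length: F = V × PW = 13.5 × 34.2 = 461.7 mm·m/s.
Spread over the 65 km slope with efficiency ε = 0.40: R = ε·F/W = 0.40 × 461.7 / 65000 m = 2.841e-03 mm/s.
R = 2.841e-03 × 3600 = 10.2 mm/hr.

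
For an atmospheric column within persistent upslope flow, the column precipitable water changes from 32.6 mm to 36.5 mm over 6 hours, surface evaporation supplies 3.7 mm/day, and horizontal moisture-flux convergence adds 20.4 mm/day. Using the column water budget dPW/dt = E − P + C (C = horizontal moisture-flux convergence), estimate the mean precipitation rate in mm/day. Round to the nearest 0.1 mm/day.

dPW/dt = (36.5 − 32.6) mm / (6/24 day) = +15.600 mm/day.
P = E + C − dPW/dt = 3.7 + (20.4) − (+15.600) = 8.5 mm/day.

P ≈ 8.5 mm/day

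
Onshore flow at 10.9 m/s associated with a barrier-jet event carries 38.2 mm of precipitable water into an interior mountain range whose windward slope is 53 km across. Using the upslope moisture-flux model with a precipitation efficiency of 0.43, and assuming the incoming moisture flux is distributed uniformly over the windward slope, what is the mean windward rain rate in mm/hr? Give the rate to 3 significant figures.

R ≈ 12.2 mm/hr

Incoming column moisture flux per unit ridge length: F = V × PW = 10.9 × 38.2 = 416.38 mm·m/s.
Spread over the 53 km slope with efficiency ε = 0.43: R = ε·F/W = 0.43 × 416.38 / 53000 m = 3.378e-03 mm/s.
R = 3.378e-03 × 3600 = 12.2 mm/hr.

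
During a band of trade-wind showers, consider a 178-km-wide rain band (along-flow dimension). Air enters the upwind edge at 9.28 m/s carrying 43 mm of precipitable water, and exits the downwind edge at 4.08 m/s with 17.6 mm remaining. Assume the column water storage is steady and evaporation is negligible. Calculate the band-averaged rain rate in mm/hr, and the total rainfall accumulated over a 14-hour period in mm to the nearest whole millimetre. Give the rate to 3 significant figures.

Column moisture flux per unit crosswind length is F = V × PW.
Inflow: F_in = 9.28 × 43 = 399.04 mm·m/s
Outflow: F_out = 4.08 × 17.6 = 71.808 mm·m/s
Steady-state rate R = (F_in − F_out)/L = (399.04 − 71.808) / 178000 m = 1.838e-03 mm/s.
R = 1.838e-03 × 3600 = 6.62 mm/hr.
Over 14 h: total = 6.62 × 14 = 92.68 ≈ 93 mm.

R ≈ 6.62 mm/hr; total ≈ 93 mm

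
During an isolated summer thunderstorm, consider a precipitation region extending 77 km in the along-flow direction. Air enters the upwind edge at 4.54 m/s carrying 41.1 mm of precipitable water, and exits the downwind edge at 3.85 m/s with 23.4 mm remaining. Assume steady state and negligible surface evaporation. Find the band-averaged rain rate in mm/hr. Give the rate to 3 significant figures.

Column moisture flux per unit crosswind length is F = V × PW.
Inflow: F_in = 4.54 × 41.1 = 186.594 mm·m/s
Outflow: F_out = 3.85 × 23.4 = 90.09 mm·m/s
Steady-state rate R = (F_in − F_out)/L = (186.594 − 90.09) / 77000 m = 1.253e-03 mm/s.
R = 1.253e-03 × 3600 = 4.51 mm/hr.

R ≈ 4.51 mm/hr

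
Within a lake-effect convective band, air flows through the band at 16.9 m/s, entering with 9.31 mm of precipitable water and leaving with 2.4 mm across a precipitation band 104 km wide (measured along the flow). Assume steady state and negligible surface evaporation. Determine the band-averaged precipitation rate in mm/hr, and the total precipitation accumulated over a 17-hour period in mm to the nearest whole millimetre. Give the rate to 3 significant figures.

R ≈ 4.04 mm/hr; total ≈ 69 mm

Column moisture flux per unit crosswind length is F = V × PW.
Inflow: F_in = 16.9 × 9.31 = 157.339 mm·m/s
Outflow: F_out = 16.9 × 2.4 = 40.56 mm·m/s
Steady-state rate R = (F_in − F_out)/L = (157.339 − 40.56) / 104000 m = 1.123e-03 mm/s.
R = 1.123e-03 × 3600 = 4.04 mm/hr.
Over 17 h: total = 4.04 × 17 = 68.68 ≈ 69 mm.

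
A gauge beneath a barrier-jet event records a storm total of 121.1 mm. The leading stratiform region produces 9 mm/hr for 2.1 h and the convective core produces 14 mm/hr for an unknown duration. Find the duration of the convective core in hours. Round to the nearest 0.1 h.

duration ≈ 7.3 h

Known phases: 9 × 2.1 = 18.9 mm.
Remaining depth = 121.1 − 18.9 = 102.2 mm.
Duration = 102.2 / 14 = 7.3 h.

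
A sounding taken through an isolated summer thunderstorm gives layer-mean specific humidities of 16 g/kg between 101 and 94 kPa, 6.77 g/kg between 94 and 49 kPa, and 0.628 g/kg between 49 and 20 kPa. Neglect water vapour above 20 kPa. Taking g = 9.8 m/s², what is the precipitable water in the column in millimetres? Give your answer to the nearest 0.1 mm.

PW ≈ 44.4 mm

Precipitable water is the column-integrated vapour mass per unit area: PW = (1/g) Σ q̄ Δp, with q in kg/kg and Δp in Pa (1 kg/m² of water = 1 mm).
Layer 101–94 kPa: Δp = 70 hPa = 7000 Pa, q̄ = 0.016 kg/kg → 0.016 × 7000 / 9.8 = 11.43 mm
Layer 94–49 kPa: Δp = 450 hPa = 45000 Pa, q̄ = 0.00677 kg/kg → 0.00677 × 45000 / 9.8 = 31.09 mm
Layer 49–20 kPa: Δp = 290 hPa = 29000 Pa, q̄ = 0.000628 kg/kg → 0.000628 × 29000 / 9.8 = 1.86 mm
PW = 11.43 + 31.09 + 1.86 = 44.38 ≈ 44.4 mm.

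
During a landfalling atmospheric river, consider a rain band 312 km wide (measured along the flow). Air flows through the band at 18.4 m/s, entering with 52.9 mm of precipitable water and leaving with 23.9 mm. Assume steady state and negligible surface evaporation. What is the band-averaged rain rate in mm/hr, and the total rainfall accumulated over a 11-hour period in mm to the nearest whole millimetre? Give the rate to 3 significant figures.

Column moisture flux per unit crosswind length is F = V × PW.
Inflow: F_in = 18.4 × 52.9 = 973.36 mm·m/s
Outflow: F_out = 18.4 × 23.9 = 439.76 mm·m/s
Steady-state rate R = (F_in − F_out)/L = (973.36 − 439.76) / 312000 m = 1.710e-03 mm/s.
R = 1.710e-03 × 3600 = 6.16 mm/hr.
Over 11 h: total = 6.16 × 11 = 67.76 ≈ 68 mm.

R ≈ 6.16 mm/hr; total ≈ 68 mm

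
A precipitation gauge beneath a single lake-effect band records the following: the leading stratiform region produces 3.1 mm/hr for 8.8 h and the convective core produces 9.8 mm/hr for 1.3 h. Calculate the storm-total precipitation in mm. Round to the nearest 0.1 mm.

Total = Σ Rᵢ Δtᵢ = 3.1 × 8.8 + 9.8 × 1.3
      = 27.28 + 12.74 = 40.0 mm.

total ≈ 40.0 mm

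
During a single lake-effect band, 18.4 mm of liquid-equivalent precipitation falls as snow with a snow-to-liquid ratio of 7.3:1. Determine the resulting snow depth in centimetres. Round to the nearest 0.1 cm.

Snow depth = liquid × ratio = 18.4 mm × 7.3 = 134.32 mm = 13.4 cm.

snow depth ≈ 13.4 cm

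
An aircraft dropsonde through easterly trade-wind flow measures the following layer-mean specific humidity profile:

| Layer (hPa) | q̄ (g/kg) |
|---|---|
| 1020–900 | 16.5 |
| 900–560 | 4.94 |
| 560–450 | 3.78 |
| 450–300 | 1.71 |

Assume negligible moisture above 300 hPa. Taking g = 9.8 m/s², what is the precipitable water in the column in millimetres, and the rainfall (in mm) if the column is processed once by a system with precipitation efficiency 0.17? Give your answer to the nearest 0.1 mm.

Precipitable water is the column-integrated vapour mass per unit area: PW = (1/g) Σ q̄ Δp, with q in kg/kg and Δp in Pa (1 kg/m² of water = 1 mm).
Layer 1020–900 hPa: Δp = 120 hPa = 12000 Pa, q̄ = 0.0165 kg/kg → 0.0165 × 12000 / 9.8 = 20.20 mm
Layer 900–560 hPa: Δp = 340 hPa = 34000 Pa, q̄ = 0.00494 kg/kg → 0.00494 × 34000 / 9.8 = 17.14 mm
Layer 560–450 hPa: Δp = 110 hPa = 11000 Pa, q̄ = 0.00378 kg/kg → 0.00378 × 11000 / 9.8 = 4.24 mm
Layer 450–300 hPa: Δp = 150 hPa = 15000 Pa, q̄ = 0.00171 kg/kg → 0.00171 × 15000 / 9.8 = 2.62 mm
PW = 20.20 + 17.14 + 4.24 + 2.62 = 44.20 ≈ 44.2 mm.
Rainfall = ε × PW = 0.17 × 44.2 = 7.5 mm.

PW ≈ 44.2 mm; rainfall ≈ 7.5 mm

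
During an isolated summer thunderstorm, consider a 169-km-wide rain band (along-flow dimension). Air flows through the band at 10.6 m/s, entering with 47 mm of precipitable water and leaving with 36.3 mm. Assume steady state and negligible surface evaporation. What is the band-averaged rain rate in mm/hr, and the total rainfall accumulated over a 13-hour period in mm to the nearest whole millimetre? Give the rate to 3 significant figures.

Column moisture flux per unit crosswind length is F = V × PW.
Inflow: F_in = 10.6 × 47 = 498.2 mm·m/s
Outflow: F_out = 10.6 × 36.3 = 384.78 mm·m/s
Steady-state rate R = (F_in − F_out)/L = (498.2 − 384.78) / 169000 m = 6.711e-04 mm/s.
R = 6.711e-04 × 3600 = 2.42 mm/hr.
Over 13 h: total = 2.42 × 13 = 31.46 ≈ 31 mm.

R ≈ 2.42 mm/hr; total ≈ 31 mm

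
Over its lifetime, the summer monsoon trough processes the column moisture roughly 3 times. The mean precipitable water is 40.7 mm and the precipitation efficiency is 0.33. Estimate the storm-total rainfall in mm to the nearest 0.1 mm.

rainfall ≈ 40.3 mm

Each cycle deposits ε × PW = 0.33 × 40.7 = 13.431 mm.
Over 3 cycles: 3 × 13.431 = 40.3 mm.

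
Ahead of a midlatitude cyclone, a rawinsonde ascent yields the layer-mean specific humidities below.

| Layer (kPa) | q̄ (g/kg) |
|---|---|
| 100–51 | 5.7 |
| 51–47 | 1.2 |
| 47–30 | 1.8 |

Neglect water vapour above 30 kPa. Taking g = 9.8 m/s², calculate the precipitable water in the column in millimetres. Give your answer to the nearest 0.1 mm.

PW ≈ 32.1 mm

Precipitable water is the column-integrated vapour mass per unit area: PW = (1/g) Σ q̄ Δp, with q in kg/kg and Δp in Pa (1 kg/m² of water = 1 mm).
Layer 100–51 kPa: Δp = 490 hPa = 49000 Pa, q̄ = 0.0057 kg/kg → 0.0057 × 49000 / 9.8 = 28.50 mm
Layer 51–47 kPa: Δp = 40 hPa = 4000 Pa, q̄ = 0.0012 kg/kg → 0.0012 × 4000 / 9.8 = 0.49 mm
Layer 47–30 kPa: Δp = 170 hPa = 17000 Pa, q̄ = 0.0018 kg/kg → 0.0018 × 17000 / 9.8 = 3.12 mm
PW = 28.50 + 0.49 + 3.12 = 32.11 ≈ 32.1 mm.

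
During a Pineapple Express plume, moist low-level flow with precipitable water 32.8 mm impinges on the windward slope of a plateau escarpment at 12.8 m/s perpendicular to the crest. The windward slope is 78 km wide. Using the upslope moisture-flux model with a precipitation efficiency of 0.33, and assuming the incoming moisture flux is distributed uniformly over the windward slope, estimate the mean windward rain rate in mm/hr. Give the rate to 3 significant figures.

Incoming column moisture flux per unit ridge length: F = V × PW = 12.8 × 32.8 = 419.84 mm·m/s.
Spread over the 78 km slope with efficiency ε = 0.33: R = ε·F/W = 0.33 × 419.84 / 78000 m = 1.776e-03 mm/s.
R = 1.776e-03 × 3600 = 6.39 mm/hr.

R ≈ 6.39 mm/hr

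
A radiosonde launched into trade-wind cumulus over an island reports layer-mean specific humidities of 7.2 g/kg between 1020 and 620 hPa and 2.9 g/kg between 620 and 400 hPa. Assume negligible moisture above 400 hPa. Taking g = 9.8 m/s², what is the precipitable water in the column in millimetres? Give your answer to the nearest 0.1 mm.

Precipitable water is the column-integrated vapour mass per unit area: PW = (1/g) Σ q̄ Δp, with q in kg/kg and Δp in Pa (1 kg/m² of water = 1 mm).
Layer 1020–620 hPa: Δp = 400 hPa = 40000 Pa, q̄ = 0.0072 kg/kg → 0.0072 × 40000 / 9.8 = 29.39 mm
Layer 620–400 hPa: Δp = 220 hPa = 22000 Pa, q̄ = 0.0029 kg/kg → 0.0029 × 22000 / 9.8 = 6.51 mm
PW = 29.39 + 6.51 = 35.90 ≈ 35.9 mm.

PW ≈ 35.9 mm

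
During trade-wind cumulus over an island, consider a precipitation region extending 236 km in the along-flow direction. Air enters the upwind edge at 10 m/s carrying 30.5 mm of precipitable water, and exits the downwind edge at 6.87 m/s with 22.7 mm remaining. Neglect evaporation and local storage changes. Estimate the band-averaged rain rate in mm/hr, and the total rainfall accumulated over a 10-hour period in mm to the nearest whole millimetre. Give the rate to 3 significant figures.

R ≈ 2.27 mm/hr; total ≈ 23 mm

Column moisture flux per unit crosswind length is F = V × PW.
Inflow: F_in = 10 × 30.5 = 305 mm·m/s
Outflow: F_out = 6.87 × 22.7 = 155.949 mm·m/s
Steady-state rate R = (F_in − F_out)/L = (305 − 155.949) / 236000 m = 6.316e-04 mm/s.
R = 6.316e-04 × 3600 = 2.27 mm/hr.
Over 10 h: total = 2.27 × 10 = 22.7 ≈ 23 mm.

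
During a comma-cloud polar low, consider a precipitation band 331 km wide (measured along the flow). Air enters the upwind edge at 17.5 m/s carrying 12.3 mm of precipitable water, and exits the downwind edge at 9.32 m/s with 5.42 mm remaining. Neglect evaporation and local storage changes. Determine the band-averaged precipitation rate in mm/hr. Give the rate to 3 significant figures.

Column moisture flux per unit crosswind length is F = V × PW.
Inflow: F_in = 17.5 × 12.3 = 215.25 mm·m/s
Outflow: F_out = 9.32 × 5.42 = 50.5144 mm·m/s
Steady-state rate R = (F_in − F_out)/L = (215.25 − 50.5144) / 331000 m = 4.977e-04 mm/s.
R = 4.977e-04 × 3600 = 1.79 mm/hr.

R ≈ 1.79 mm/hr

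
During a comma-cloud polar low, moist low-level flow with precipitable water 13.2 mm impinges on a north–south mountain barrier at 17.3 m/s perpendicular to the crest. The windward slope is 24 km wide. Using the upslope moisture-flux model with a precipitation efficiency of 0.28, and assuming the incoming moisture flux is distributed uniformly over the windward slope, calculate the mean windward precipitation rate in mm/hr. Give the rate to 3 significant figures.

R ≈ 9.59 mm/hr

Incoming column moisture flux per unit ridge length: F = V × PW = 17.3 × 13.2 = 228.36 mm·m/s.
Spread over the 24 km slope with efficiency ε = 0.28: R = ε·F/W = 0.28 × 228.36 / 24000 m = 2.664e-03 mm/s.
R = 2.664e-03 × 3600 = 9.59 mm/hr.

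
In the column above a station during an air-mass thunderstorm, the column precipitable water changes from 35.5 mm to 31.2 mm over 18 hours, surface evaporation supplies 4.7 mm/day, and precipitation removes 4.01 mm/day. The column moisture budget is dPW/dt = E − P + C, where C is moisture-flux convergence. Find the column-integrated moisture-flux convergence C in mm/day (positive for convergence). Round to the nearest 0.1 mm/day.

C ≈ -6.4 mm/day

dPW/dt = (31.2 − 35.5) mm / (18/24 day) = -5.733 mm/day.
C = dPW/dt − E + P = (-5.733) − 4.7 + 4.01 = -6.4 mm/day.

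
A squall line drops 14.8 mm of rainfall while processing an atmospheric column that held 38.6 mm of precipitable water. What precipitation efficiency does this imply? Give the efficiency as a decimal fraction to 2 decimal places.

ε = rainfall / PW = 14.8 / 38.6 = 0.38.

ε ≈ 0.38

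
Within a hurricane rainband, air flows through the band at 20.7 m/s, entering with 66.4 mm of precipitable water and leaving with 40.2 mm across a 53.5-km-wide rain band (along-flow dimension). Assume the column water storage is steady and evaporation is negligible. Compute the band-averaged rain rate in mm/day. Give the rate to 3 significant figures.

Column moisture flux per unit crosswind length is F = V × PW.
Inflow: F_in = 20.7 × 66.4 = 1374.48 mm·m/s
Outflow: F_out = 20.7 × 40.2 = 832.14 mm·m/s
Steady-state rate R = (F_in − F_out)/L = (1374.48 − 832.14) / 53500 m = 1.014e-02 mm/s.
R = 1.014e-02 × 3600 × 24 = 876 mm/day.

R ≈ 876 mm/day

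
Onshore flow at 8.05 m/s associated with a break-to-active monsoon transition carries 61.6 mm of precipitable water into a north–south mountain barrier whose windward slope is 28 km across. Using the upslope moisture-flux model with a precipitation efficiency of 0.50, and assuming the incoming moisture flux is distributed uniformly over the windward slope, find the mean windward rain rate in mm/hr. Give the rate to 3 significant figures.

R ≈ 31.9 mm/hr

Incoming column moisture flux per unit ridge length: F = V × PW = 8.05 × 61.6 = 495.88 mm·m/s.
Spread over the 28 km slope with efficiency ε = 0.50: R = ε·F/W = 0.50 × 495.88 / 28000 m = 8.855e-03 mm/s.
R = 8.855e-03 × 3600 = 31.9 mm/hr.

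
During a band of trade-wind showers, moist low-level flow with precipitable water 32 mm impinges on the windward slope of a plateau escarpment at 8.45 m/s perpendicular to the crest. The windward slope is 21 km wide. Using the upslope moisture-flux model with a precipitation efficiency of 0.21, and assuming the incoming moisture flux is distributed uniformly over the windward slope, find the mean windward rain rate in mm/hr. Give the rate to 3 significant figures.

Incoming column moisture flux per unit ridge length: F = V × PW = 8.45 × 32 = 270.4 mm·m/s.
Spread over the 21 km slope with efficiency ε = 0.21: R = ε·F/W = 0.21 × 270.4 / 21000 m = 2.704e-03 mm/s.
R = 2.704e-03 × 3600 = 9.73 mm/hr.

R ≈ 9.73 mm/hr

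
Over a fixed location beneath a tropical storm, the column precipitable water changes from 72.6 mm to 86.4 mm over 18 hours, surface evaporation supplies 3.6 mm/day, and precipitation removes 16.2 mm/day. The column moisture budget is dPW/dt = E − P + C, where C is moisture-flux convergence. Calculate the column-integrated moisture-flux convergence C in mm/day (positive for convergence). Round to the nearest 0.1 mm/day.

C ≈ 31.0 mm/day

dPW/dt = (86.4 − 72.6) mm / (18/24 day) = +18.400 mm/day.
C = dPW/dt − E + P = (+18.400) − 3.6 + 16.2 = 31.0 mm/day.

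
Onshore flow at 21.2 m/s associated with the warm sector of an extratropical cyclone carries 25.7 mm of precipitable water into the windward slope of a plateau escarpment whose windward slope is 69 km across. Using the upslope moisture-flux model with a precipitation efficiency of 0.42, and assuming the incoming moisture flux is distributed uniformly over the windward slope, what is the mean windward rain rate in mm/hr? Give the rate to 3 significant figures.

R ≈ 11.9 mm/hr

Incoming column moisture flux per unit ridge length: F = V × PW = 21.2 × 25.7 = 544.84 mm·m/s.
Spread over the 69 km slope with efficiency ε = 0.42: R = ε·F/W = 0.42 × 544.84 / 69000 m = 3.316e-03 mm/s.
R = 3.316e-03 × 3600 = 11.9 mm/hr.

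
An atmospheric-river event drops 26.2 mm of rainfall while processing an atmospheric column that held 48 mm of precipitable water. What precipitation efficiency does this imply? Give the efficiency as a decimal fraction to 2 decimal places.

ε ≈ 0.55

ε = rainfall / PW = 26.2 / 48 = 0.55.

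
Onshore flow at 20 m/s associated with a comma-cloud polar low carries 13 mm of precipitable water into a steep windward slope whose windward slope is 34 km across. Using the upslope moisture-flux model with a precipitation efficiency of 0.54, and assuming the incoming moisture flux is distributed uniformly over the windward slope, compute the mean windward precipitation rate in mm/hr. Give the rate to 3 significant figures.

R ≈ 14.9 mm/hr

Incoming column moisture flux per unit ridge length: F = V × PW = 20 × 13 = 260 mm·m/s.
Spread over the 34 km slope with efficiency ε = 0.54: R = ε·F/W = 0.54 × 260 / 34000 m = 4.129e-03 mm/s.
R = 4.129e-03 × 3600 = 14.9 mm/hr.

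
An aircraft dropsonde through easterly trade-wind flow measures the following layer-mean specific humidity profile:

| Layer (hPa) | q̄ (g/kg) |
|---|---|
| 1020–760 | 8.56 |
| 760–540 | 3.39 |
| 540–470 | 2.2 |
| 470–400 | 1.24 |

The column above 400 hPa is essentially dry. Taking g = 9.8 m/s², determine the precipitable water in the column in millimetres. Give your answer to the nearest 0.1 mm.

Precipitable water is the column-integrated vapour mass per unit area: PW = (1/g) Σ q̄ Δp, with q in kg/kg and Δp in Pa (1 kg/m² of water = 1 mm).
Layer 1020–760 hPa: Δp = 260 hPa = 26000 Pa, q̄ = 0.00856 kg/kg → 0.00856 × 26000 / 9.8 = 22.71 mm
Layer 760–540 hPa: Δp = 220 hPa = 22000 Pa, q̄ = 0.00339 kg/kg → 0.00339 × 22000 / 9.8 = 7.61 mm
Layer 540–470 hPa: Δp = 70 hPa = 7000 Pa, q̄ = 0.0022 kg/kg → 0.0022 × 7000 / 9.8 = 1.57 mm
Layer 470–400 hPa: Δp = 70 hPa = 7000 Pa, q̄ = 0.00124 kg/kg → 0.00124 × 7000 / 9.8 = 0.89 mm
PW = 22.71 + 7.61 + 1.57 + 0.89 = 32.78 ≈ 32.8 mm.

PW ≈ 32.8 mm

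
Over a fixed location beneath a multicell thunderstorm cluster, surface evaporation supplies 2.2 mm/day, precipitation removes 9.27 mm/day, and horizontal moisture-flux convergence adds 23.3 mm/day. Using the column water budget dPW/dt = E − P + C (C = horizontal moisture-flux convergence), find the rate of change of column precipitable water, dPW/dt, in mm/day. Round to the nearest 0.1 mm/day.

dPW/dt = E − P + C = 2.2 − 9.27 + (23.3) = 16.2 mm/day.

dPW/dt ≈ 16.2 mm/day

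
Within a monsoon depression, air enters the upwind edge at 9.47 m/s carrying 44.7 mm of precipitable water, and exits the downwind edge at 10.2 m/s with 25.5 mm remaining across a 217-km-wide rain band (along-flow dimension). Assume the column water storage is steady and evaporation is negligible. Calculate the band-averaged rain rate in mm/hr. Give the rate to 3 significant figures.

Column moisture flux per unit crosswind length is F = V × PW.
Inflow: F_in = 9.47 × 44.7 = 423.309 mm·m/s
Outflow: F_out = 10.2 × 25.5 = 260.1 mm·m/s
Steady-state rate R = (F_in − F_out)/L = (423.309 − 260.1) / 217000 m = 7.521e-04 mm/s.
R = 7.521e-04 × 3600 = 2.71 mm/hr.

R ≈ 2.71 mm/hr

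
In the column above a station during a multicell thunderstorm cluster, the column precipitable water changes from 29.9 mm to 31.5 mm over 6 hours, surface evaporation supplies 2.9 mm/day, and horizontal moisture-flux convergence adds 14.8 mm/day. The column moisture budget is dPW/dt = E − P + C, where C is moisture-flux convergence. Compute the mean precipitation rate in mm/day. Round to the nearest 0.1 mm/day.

dPW/dt = (31.5 − 29.9) mm / (6/24 day) = +6.400 mm/day.
P = E + C − dPW/dt = 2.9 + (14.8) − (+6.400) = 11.3 mm/day.

P ≈ 11.3 mm/day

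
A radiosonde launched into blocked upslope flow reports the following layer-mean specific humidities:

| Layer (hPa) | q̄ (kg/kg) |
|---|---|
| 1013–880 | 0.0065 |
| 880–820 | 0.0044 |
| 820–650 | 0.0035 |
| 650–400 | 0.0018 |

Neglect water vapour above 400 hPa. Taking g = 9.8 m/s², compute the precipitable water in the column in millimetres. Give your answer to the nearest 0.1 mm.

PW ≈ 22.2 mm

Precipitable water is the column-integrated vapour mass per unit area: PW = (1/g) Σ q̄ Δp, with q in kg/kg and Δp in Pa (1 kg/m² of water = 1 mm).
Layer 1013–880 hPa: Δp = 133 hPa = 13300 Pa, q̄ = 0.0065 kg/kg → 0.0065 × 13300 / 9.8 = 8.82 mm
Layer 880–820 hPa: Δp = 60 hPa = 6000 Pa, q̄ = 0.0044 kg/kg → 0.0044 × 6000 / 9.8 = 2.69 mm
Layer 820–650 hPa: Δp = 170 hPa = 17000 Pa, q̄ = 0.0035 kg/kg → 0.0035 × 17000 / 9.8 = 6.07 mm
Layer 650–400 hPa: Δp = 250 hPa = 25000 Pa, q̄ = 0.0018 kg/kg → 0.0018 × 25000 / 9.8 = 4.59 mm
PW = 8.82 + 2.69 + 6.07 + 4.59 = 22.17 ≈ 22.2 mm.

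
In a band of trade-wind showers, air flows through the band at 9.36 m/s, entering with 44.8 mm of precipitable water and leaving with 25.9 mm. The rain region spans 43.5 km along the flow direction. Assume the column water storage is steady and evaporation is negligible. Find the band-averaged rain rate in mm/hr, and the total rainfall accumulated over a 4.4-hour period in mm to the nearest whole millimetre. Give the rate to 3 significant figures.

R ≈ 14.6 mm/hr; total ≈ 64 mm

Column moisture flux per unit crosswind length is F = V × PW.
Inflow: F_in = 9.36 × 44.8 = 419.328 mm·m/s
Outflow: F_out = 9.36 × 25.9 = 242.424 mm·m/s
Steady-state rate R = (F_in − F_out)/L = (419.328 − 242.424) / 43500 m = 4.067e-03 mm/s.
R = 4.067e-03 × 3600 = 14.6 mm/hr.
Over 4.4 h: total = 14.6 × 4.4 = 64.24 ≈ 64 mm.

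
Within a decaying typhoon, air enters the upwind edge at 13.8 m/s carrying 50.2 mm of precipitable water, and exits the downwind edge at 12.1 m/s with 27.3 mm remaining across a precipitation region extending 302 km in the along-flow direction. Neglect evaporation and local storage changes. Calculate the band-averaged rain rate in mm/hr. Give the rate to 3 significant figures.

R ≈ 4.32 mm/hr

Column moisture flux per unit crosswind length is F = V × PW.
Inflow: F_in = 13.8 × 50.2 = 692.76 mm·m/s
Outflow: F_out = 12.1 × 27.3 = 330.33 mm·m/s
Steady-state rate R = (F_in − F_out)/L = (692.76 − 330.33) / 302000 m = 1.200e-03 mm/s.
R = 1.200e-03 × 3600 = 4.32 mm/hr.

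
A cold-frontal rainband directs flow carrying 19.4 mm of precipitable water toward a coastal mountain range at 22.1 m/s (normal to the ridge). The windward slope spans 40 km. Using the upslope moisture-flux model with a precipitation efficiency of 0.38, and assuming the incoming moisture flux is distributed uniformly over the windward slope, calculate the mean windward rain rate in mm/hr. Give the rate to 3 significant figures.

R ≈ 14.7 mm/hr

Incoming column moisture flux per unit ridge length: F = V × PW = 22.1 × 19.4 = 428.74 mm·m/s.
Spread over the 40 km slope with efficiency ε = 0.38: R = ε·F/W = 0.38 × 428.74 / 40000 m = 4.073e-03 mm/s.
R = 4.073e-03 × 3600 = 14.7 mm/hr.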